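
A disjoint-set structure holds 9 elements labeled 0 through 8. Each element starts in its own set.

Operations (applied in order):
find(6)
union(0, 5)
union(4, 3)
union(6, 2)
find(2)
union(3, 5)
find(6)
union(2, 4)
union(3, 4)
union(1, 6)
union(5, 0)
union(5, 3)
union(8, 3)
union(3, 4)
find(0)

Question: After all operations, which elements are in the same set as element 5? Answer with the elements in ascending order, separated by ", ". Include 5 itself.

Step 1: find(6) -> no change; set of 6 is {6}
Step 2: union(0, 5) -> merged; set of 0 now {0, 5}
Step 3: union(4, 3) -> merged; set of 4 now {3, 4}
Step 4: union(6, 2) -> merged; set of 6 now {2, 6}
Step 5: find(2) -> no change; set of 2 is {2, 6}
Step 6: union(3, 5) -> merged; set of 3 now {0, 3, 4, 5}
Step 7: find(6) -> no change; set of 6 is {2, 6}
Step 8: union(2, 4) -> merged; set of 2 now {0, 2, 3, 4, 5, 6}
Step 9: union(3, 4) -> already same set; set of 3 now {0, 2, 3, 4, 5, 6}
Step 10: union(1, 6) -> merged; set of 1 now {0, 1, 2, 3, 4, 5, 6}
Step 11: union(5, 0) -> already same set; set of 5 now {0, 1, 2, 3, 4, 5, 6}
Step 12: union(5, 3) -> already same set; set of 5 now {0, 1, 2, 3, 4, 5, 6}
Step 13: union(8, 3) -> merged; set of 8 now {0, 1, 2, 3, 4, 5, 6, 8}
Step 14: union(3, 4) -> already same set; set of 3 now {0, 1, 2, 3, 4, 5, 6, 8}
Step 15: find(0) -> no change; set of 0 is {0, 1, 2, 3, 4, 5, 6, 8}
Component of 5: {0, 1, 2, 3, 4, 5, 6, 8}

Answer: 0, 1, 2, 3, 4, 5, 6, 8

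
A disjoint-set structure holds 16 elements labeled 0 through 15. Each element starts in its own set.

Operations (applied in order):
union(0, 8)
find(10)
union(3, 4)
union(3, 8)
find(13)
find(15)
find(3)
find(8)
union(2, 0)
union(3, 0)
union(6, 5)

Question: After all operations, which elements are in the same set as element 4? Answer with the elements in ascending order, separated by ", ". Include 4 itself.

Answer: 0, 2, 3, 4, 8

Derivation:
Step 1: union(0, 8) -> merged; set of 0 now {0, 8}
Step 2: find(10) -> no change; set of 10 is {10}
Step 3: union(3, 4) -> merged; set of 3 now {3, 4}
Step 4: union(3, 8) -> merged; set of 3 now {0, 3, 4, 8}
Step 5: find(13) -> no change; set of 13 is {13}
Step 6: find(15) -> no change; set of 15 is {15}
Step 7: find(3) -> no change; set of 3 is {0, 3, 4, 8}
Step 8: find(8) -> no change; set of 8 is {0, 3, 4, 8}
Step 9: union(2, 0) -> merged; set of 2 now {0, 2, 3, 4, 8}
Step 10: union(3, 0) -> already same set; set of 3 now {0, 2, 3, 4, 8}
Step 11: union(6, 5) -> merged; set of 6 now {5, 6}
Component of 4: {0, 2, 3, 4, 8}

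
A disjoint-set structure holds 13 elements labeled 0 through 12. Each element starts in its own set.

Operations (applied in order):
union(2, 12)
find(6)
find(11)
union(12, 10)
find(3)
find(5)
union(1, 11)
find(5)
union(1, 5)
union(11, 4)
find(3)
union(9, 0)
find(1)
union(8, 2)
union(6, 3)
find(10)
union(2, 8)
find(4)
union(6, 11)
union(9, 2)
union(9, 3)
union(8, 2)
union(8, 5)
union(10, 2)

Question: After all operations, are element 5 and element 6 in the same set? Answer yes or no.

Step 1: union(2, 12) -> merged; set of 2 now {2, 12}
Step 2: find(6) -> no change; set of 6 is {6}
Step 3: find(11) -> no change; set of 11 is {11}
Step 4: union(12, 10) -> merged; set of 12 now {2, 10, 12}
Step 5: find(3) -> no change; set of 3 is {3}
Step 6: find(5) -> no change; set of 5 is {5}
Step 7: union(1, 11) -> merged; set of 1 now {1, 11}
Step 8: find(5) -> no change; set of 5 is {5}
Step 9: union(1, 5) -> merged; set of 1 now {1, 5, 11}
Step 10: union(11, 4) -> merged; set of 11 now {1, 4, 5, 11}
Step 11: find(3) -> no change; set of 3 is {3}
Step 12: union(9, 0) -> merged; set of 9 now {0, 9}
Step 13: find(1) -> no change; set of 1 is {1, 4, 5, 11}
Step 14: union(8, 2) -> merged; set of 8 now {2, 8, 10, 12}
Step 15: union(6, 3) -> merged; set of 6 now {3, 6}
Step 16: find(10) -> no change; set of 10 is {2, 8, 10, 12}
Step 17: union(2, 8) -> already same set; set of 2 now {2, 8, 10, 12}
Step 18: find(4) -> no change; set of 4 is {1, 4, 5, 11}
Step 19: union(6, 11) -> merged; set of 6 now {1, 3, 4, 5, 6, 11}
Step 20: union(9, 2) -> merged; set of 9 now {0, 2, 8, 9, 10, 12}
Step 21: union(9, 3) -> merged; set of 9 now {0, 1, 2, 3, 4, 5, 6, 8, 9, 10, 11, 12}
Step 22: union(8, 2) -> already same set; set of 8 now {0, 1, 2, 3, 4, 5, 6, 8, 9, 10, 11, 12}
Step 23: union(8, 5) -> already same set; set of 8 now {0, 1, 2, 3, 4, 5, 6, 8, 9, 10, 11, 12}
Step 24: union(10, 2) -> already same set; set of 10 now {0, 1, 2, 3, 4, 5, 6, 8, 9, 10, 11, 12}
Set of 5: {0, 1, 2, 3, 4, 5, 6, 8, 9, 10, 11, 12}; 6 is a member.

Answer: yes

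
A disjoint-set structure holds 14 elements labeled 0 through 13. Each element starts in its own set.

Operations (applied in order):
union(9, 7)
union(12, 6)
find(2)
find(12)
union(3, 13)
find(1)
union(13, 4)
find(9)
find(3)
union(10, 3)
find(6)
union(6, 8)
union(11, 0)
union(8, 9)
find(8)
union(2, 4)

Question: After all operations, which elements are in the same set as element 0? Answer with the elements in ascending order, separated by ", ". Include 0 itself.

Answer: 0, 11

Derivation:
Step 1: union(9, 7) -> merged; set of 9 now {7, 9}
Step 2: union(12, 6) -> merged; set of 12 now {6, 12}
Step 3: find(2) -> no change; set of 2 is {2}
Step 4: find(12) -> no change; set of 12 is {6, 12}
Step 5: union(3, 13) -> merged; set of 3 now {3, 13}
Step 6: find(1) -> no change; set of 1 is {1}
Step 7: union(13, 4) -> merged; set of 13 now {3, 4, 13}
Step 8: find(9) -> no change; set of 9 is {7, 9}
Step 9: find(3) -> no change; set of 3 is {3, 4, 13}
Step 10: union(10, 3) -> merged; set of 10 now {3, 4, 10, 13}
Step 11: find(6) -> no change; set of 6 is {6, 12}
Step 12: union(6, 8) -> merged; set of 6 now {6, 8, 12}
Step 13: union(11, 0) -> merged; set of 11 now {0, 11}
Step 14: union(8, 9) -> merged; set of 8 now {6, 7, 8, 9, 12}
Step 15: find(8) -> no change; set of 8 is {6, 7, 8, 9, 12}
Step 16: union(2, 4) -> merged; set of 2 now {2, 3, 4, 10, 13}
Component of 0: {0, 11}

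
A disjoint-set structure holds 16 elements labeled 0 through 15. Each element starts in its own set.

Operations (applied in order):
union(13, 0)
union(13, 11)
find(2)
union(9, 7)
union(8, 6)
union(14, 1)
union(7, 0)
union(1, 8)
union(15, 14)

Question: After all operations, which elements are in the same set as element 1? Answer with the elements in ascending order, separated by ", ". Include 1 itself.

Step 1: union(13, 0) -> merged; set of 13 now {0, 13}
Step 2: union(13, 11) -> merged; set of 13 now {0, 11, 13}
Step 3: find(2) -> no change; set of 2 is {2}
Step 4: union(9, 7) -> merged; set of 9 now {7, 9}
Step 5: union(8, 6) -> merged; set of 8 now {6, 8}
Step 6: union(14, 1) -> merged; set of 14 now {1, 14}
Step 7: union(7, 0) -> merged; set of 7 now {0, 7, 9, 11, 13}
Step 8: union(1, 8) -> merged; set of 1 now {1, 6, 8, 14}
Step 9: union(15, 14) -> merged; set of 15 now {1, 6, 8, 14, 15}
Component of 1: {1, 6, 8, 14, 15}

Answer: 1, 6, 8, 14, 15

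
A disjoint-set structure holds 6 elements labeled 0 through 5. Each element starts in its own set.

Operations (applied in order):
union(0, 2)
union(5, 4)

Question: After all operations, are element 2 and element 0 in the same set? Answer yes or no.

Step 1: union(0, 2) -> merged; set of 0 now {0, 2}
Step 2: union(5, 4) -> merged; set of 5 now {4, 5}
Set of 2: {0, 2}; 0 is a member.

Answer: yes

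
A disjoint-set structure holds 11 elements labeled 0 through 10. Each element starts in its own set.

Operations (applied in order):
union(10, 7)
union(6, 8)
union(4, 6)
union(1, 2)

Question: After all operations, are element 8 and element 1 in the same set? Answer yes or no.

Answer: no

Derivation:
Step 1: union(10, 7) -> merged; set of 10 now {7, 10}
Step 2: union(6, 8) -> merged; set of 6 now {6, 8}
Step 3: union(4, 6) -> merged; set of 4 now {4, 6, 8}
Step 4: union(1, 2) -> merged; set of 1 now {1, 2}
Set of 8: {4, 6, 8}; 1 is not a member.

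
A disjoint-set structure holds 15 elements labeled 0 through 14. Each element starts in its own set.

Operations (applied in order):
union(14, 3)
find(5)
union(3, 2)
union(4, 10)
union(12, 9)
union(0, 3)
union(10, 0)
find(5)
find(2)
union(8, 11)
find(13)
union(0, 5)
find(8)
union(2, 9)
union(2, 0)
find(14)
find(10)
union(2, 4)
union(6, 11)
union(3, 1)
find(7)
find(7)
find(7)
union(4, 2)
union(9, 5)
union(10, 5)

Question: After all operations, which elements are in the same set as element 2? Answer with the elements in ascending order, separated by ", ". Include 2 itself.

Answer: 0, 1, 2, 3, 4, 5, 9, 10, 12, 14

Derivation:
Step 1: union(14, 3) -> merged; set of 14 now {3, 14}
Step 2: find(5) -> no change; set of 5 is {5}
Step 3: union(3, 2) -> merged; set of 3 now {2, 3, 14}
Step 4: union(4, 10) -> merged; set of 4 now {4, 10}
Step 5: union(12, 9) -> merged; set of 12 now {9, 12}
Step 6: union(0, 3) -> merged; set of 0 now {0, 2, 3, 14}
Step 7: union(10, 0) -> merged; set of 10 now {0, 2, 3, 4, 10, 14}
Step 8: find(5) -> no change; set of 5 is {5}
Step 9: find(2) -> no change; set of 2 is {0, 2, 3, 4, 10, 14}
Step 10: union(8, 11) -> merged; set of 8 now {8, 11}
Step 11: find(13) -> no change; set of 13 is {13}
Step 12: union(0, 5) -> merged; set of 0 now {0, 2, 3, 4, 5, 10, 14}
Step 13: find(8) -> no change; set of 8 is {8, 11}
Step 14: union(2, 9) -> merged; set of 2 now {0, 2, 3, 4, 5, 9, 10, 12, 14}
Step 15: union(2, 0) -> already same set; set of 2 now {0, 2, 3, 4, 5, 9, 10, 12, 14}
Step 16: find(14) -> no change; set of 14 is {0, 2, 3, 4, 5, 9, 10, 12, 14}
Step 17: find(10) -> no change; set of 10 is {0, 2, 3, 4, 5, 9, 10, 12, 14}
Step 18: union(2, 4) -> already same set; set of 2 now {0, 2, 3, 4, 5, 9, 10, 12, 14}
Step 19: union(6, 11) -> merged; set of 6 now {6, 8, 11}
Step 20: union(3, 1) -> merged; set of 3 now {0, 1, 2, 3, 4, 5, 9, 10, 12, 14}
Step 21: find(7) -> no change; set of 7 is {7}
Step 22: find(7) -> no change; set of 7 is {7}
Step 23: find(7) -> no change; set of 7 is {7}
Step 24: union(4, 2) -> already same set; set of 4 now {0, 1, 2, 3, 4, 5, 9, 10, 12, 14}
Step 25: union(9, 5) -> already same set; set of 9 now {0, 1, 2, 3, 4, 5, 9, 10, 12, 14}
Step 26: union(10, 5) -> already same set; set of 10 now {0, 1, 2, 3, 4, 5, 9, 10, 12, 14}
Component of 2: {0, 1, 2, 3, 4, 5, 9, 10, 12, 14}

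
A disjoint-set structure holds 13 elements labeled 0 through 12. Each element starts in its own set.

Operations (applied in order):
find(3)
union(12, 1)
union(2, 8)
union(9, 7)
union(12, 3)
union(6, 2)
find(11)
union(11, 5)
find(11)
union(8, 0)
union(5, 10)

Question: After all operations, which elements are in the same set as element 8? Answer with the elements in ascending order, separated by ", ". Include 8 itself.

Answer: 0, 2, 6, 8

Derivation:
Step 1: find(3) -> no change; set of 3 is {3}
Step 2: union(12, 1) -> merged; set of 12 now {1, 12}
Step 3: union(2, 8) -> merged; set of 2 now {2, 8}
Step 4: union(9, 7) -> merged; set of 9 now {7, 9}
Step 5: union(12, 3) -> merged; set of 12 now {1, 3, 12}
Step 6: union(6, 2) -> merged; set of 6 now {2, 6, 8}
Step 7: find(11) -> no change; set of 11 is {11}
Step 8: union(11, 5) -> merged; set of 11 now {5, 11}
Step 9: find(11) -> no change; set of 11 is {5, 11}
Step 10: union(8, 0) -> merged; set of 8 now {0, 2, 6, 8}
Step 11: union(5, 10) -> merged; set of 5 now {5, 10, 11}
Component of 8: {0, 2, 6, 8}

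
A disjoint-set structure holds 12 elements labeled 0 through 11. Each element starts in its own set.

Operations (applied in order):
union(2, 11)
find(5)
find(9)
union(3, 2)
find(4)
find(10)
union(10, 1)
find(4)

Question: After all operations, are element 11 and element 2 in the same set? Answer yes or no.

Answer: yes

Derivation:
Step 1: union(2, 11) -> merged; set of 2 now {2, 11}
Step 2: find(5) -> no change; set of 5 is {5}
Step 3: find(9) -> no change; set of 9 is {9}
Step 4: union(3, 2) -> merged; set of 3 now {2, 3, 11}
Step 5: find(4) -> no change; set of 4 is {4}
Step 6: find(10) -> no change; set of 10 is {10}
Step 7: union(10, 1) -> merged; set of 10 now {1, 10}
Step 8: find(4) -> no change; set of 4 is {4}
Set of 11: {2, 3, 11}; 2 is a member.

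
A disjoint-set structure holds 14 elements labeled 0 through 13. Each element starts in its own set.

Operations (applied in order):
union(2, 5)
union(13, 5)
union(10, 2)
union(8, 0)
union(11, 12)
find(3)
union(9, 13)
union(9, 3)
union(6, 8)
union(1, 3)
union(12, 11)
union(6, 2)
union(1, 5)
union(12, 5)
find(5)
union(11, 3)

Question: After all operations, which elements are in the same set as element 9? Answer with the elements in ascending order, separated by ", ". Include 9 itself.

Answer: 0, 1, 2, 3, 5, 6, 8, 9, 10, 11, 12, 13

Derivation:
Step 1: union(2, 5) -> merged; set of 2 now {2, 5}
Step 2: union(13, 5) -> merged; set of 13 now {2, 5, 13}
Step 3: union(10, 2) -> merged; set of 10 now {2, 5, 10, 13}
Step 4: union(8, 0) -> merged; set of 8 now {0, 8}
Step 5: union(11, 12) -> merged; set of 11 now {11, 12}
Step 6: find(3) -> no change; set of 3 is {3}
Step 7: union(9, 13) -> merged; set of 9 now {2, 5, 9, 10, 13}
Step 8: union(9, 3) -> merged; set of 9 now {2, 3, 5, 9, 10, 13}
Step 9: union(6, 8) -> merged; set of 6 now {0, 6, 8}
Step 10: union(1, 3) -> merged; set of 1 now {1, 2, 3, 5, 9, 10, 13}
Step 11: union(12, 11) -> already same set; set of 12 now {11, 12}
Step 12: union(6, 2) -> merged; set of 6 now {0, 1, 2, 3, 5, 6, 8, 9, 10, 13}
Step 13: union(1, 5) -> already same set; set of 1 now {0, 1, 2, 3, 5, 6, 8, 9, 10, 13}
Step 14: union(12, 5) -> merged; set of 12 now {0, 1, 2, 3, 5, 6, 8, 9, 10, 11, 12, 13}
Step 15: find(5) -> no change; set of 5 is {0, 1, 2, 3, 5, 6, 8, 9, 10, 11, 12, 13}
Step 16: union(11, 3) -> already same set; set of 11 now {0, 1, 2, 3, 5, 6, 8, 9, 10, 11, 12, 13}
Component of 9: {0, 1, 2, 3, 5, 6, 8, 9, 10, 11, 12, 13}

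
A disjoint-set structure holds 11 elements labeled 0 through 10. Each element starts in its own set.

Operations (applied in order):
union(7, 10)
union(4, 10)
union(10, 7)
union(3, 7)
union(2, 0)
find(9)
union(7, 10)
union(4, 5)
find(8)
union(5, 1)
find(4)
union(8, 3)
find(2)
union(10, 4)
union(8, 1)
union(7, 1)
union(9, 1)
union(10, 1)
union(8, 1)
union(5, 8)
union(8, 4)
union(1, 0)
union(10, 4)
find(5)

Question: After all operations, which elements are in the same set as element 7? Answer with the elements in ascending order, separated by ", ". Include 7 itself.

Answer: 0, 1, 2, 3, 4, 5, 7, 8, 9, 10

Derivation:
Step 1: union(7, 10) -> merged; set of 7 now {7, 10}
Step 2: union(4, 10) -> merged; set of 4 now {4, 7, 10}
Step 3: union(10, 7) -> already same set; set of 10 now {4, 7, 10}
Step 4: union(3, 7) -> merged; set of 3 now {3, 4, 7, 10}
Step 5: union(2, 0) -> merged; set of 2 now {0, 2}
Step 6: find(9) -> no change; set of 9 is {9}
Step 7: union(7, 10) -> already same set; set of 7 now {3, 4, 7, 10}
Step 8: union(4, 5) -> merged; set of 4 now {3, 4, 5, 7, 10}
Step 9: find(8) -> no change; set of 8 is {8}
Step 10: union(5, 1) -> merged; set of 5 now {1, 3, 4, 5, 7, 10}
Step 11: find(4) -> no change; set of 4 is {1, 3, 4, 5, 7, 10}
Step 12: union(8, 3) -> merged; set of 8 now {1, 3, 4, 5, 7, 8, 10}
Step 13: find(2) -> no change; set of 2 is {0, 2}
Step 14: union(10, 4) -> already same set; set of 10 now {1, 3, 4, 5, 7, 8, 10}
Step 15: union(8, 1) -> already same set; set of 8 now {1, 3, 4, 5, 7, 8, 10}
Step 16: union(7, 1) -> already same set; set of 7 now {1, 3, 4, 5, 7, 8, 10}
Step 17: union(9, 1) -> merged; set of 9 now {1, 3, 4, 5, 7, 8, 9, 10}
Step 18: union(10, 1) -> already same set; set of 10 now {1, 3, 4, 5, 7, 8, 9, 10}
Step 19: union(8, 1) -> already same set; set of 8 now {1, 3, 4, 5, 7, 8, 9, 10}
Step 20: union(5, 8) -> already same set; set of 5 now {1, 3, 4, 5, 7, 8, 9, 10}
Step 21: union(8, 4) -> already same set; set of 8 now {1, 3, 4, 5, 7, 8, 9, 10}
Step 22: union(1, 0) -> merged; set of 1 now {0, 1, 2, 3, 4, 5, 7, 8, 9, 10}
Step 23: union(10, 4) -> already same set; set of 10 now {0, 1, 2, 3, 4, 5, 7, 8, 9, 10}
Step 24: find(5) -> no change; set of 5 is {0, 1, 2, 3, 4, 5, 7, 8, 9, 10}
Component of 7: {0, 1, 2, 3, 4, 5, 7, 8, 9, 10}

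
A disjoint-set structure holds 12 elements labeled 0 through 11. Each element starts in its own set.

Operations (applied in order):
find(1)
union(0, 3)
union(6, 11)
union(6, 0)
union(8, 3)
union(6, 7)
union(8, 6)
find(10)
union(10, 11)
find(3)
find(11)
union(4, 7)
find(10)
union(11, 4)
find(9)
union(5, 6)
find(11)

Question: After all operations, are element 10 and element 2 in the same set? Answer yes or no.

Answer: no

Derivation:
Step 1: find(1) -> no change; set of 1 is {1}
Step 2: union(0, 3) -> merged; set of 0 now {0, 3}
Step 3: union(6, 11) -> merged; set of 6 now {6, 11}
Step 4: union(6, 0) -> merged; set of 6 now {0, 3, 6, 11}
Step 5: union(8, 3) -> merged; set of 8 now {0, 3, 6, 8, 11}
Step 6: union(6, 7) -> merged; set of 6 now {0, 3, 6, 7, 8, 11}
Step 7: union(8, 6) -> already same set; set of 8 now {0, 3, 6, 7, 8, 11}
Step 8: find(10) -> no change; set of 10 is {10}
Step 9: union(10, 11) -> merged; set of 10 now {0, 3, 6, 7, 8, 10, 11}
Step 10: find(3) -> no change; set of 3 is {0, 3, 6, 7, 8, 10, 11}
Step 11: find(11) -> no change; set of 11 is {0, 3, 6, 7, 8, 10, 11}
Step 12: union(4, 7) -> merged; set of 4 now {0, 3, 4, 6, 7, 8, 10, 11}
Step 13: find(10) -> no change; set of 10 is {0, 3, 4, 6, 7, 8, 10, 11}
Step 14: union(11, 4) -> already same set; set of 11 now {0, 3, 4, 6, 7, 8, 10, 11}
Step 15: find(9) -> no change; set of 9 is {9}
Step 16: union(5, 6) -> merged; set of 5 now {0, 3, 4, 5, 6, 7, 8, 10, 11}
Step 17: find(11) -> no change; set of 11 is {0, 3, 4, 5, 6, 7, 8, 10, 11}
Set of 10: {0, 3, 4, 5, 6, 7, 8, 10, 11}; 2 is not a member.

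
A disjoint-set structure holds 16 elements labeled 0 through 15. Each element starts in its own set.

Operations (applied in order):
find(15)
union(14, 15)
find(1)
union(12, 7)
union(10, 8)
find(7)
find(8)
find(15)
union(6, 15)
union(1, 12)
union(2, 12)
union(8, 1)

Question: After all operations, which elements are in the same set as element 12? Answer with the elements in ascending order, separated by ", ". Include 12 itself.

Step 1: find(15) -> no change; set of 15 is {15}
Step 2: union(14, 15) -> merged; set of 14 now {14, 15}
Step 3: find(1) -> no change; set of 1 is {1}
Step 4: union(12, 7) -> merged; set of 12 now {7, 12}
Step 5: union(10, 8) -> merged; set of 10 now {8, 10}
Step 6: find(7) -> no change; set of 7 is {7, 12}
Step 7: find(8) -> no change; set of 8 is {8, 10}
Step 8: find(15) -> no change; set of 15 is {14, 15}
Step 9: union(6, 15) -> merged; set of 6 now {6, 14, 15}
Step 10: union(1, 12) -> merged; set of 1 now {1, 7, 12}
Step 11: union(2, 12) -> merged; set of 2 now {1, 2, 7, 12}
Step 12: union(8, 1) -> merged; set of 8 now {1, 2, 7, 8, 10, 12}
Component of 12: {1, 2, 7, 8, 10, 12}

Answer: 1, 2, 7, 8, 10, 12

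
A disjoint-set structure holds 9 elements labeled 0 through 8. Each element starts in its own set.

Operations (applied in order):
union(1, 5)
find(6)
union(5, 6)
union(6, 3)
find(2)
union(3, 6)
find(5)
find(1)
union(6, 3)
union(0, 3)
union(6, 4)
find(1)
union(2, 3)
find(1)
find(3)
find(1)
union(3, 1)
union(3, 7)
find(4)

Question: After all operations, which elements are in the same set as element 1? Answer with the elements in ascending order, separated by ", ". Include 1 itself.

Step 1: union(1, 5) -> merged; set of 1 now {1, 5}
Step 2: find(6) -> no change; set of 6 is {6}
Step 3: union(5, 6) -> merged; set of 5 now {1, 5, 6}
Step 4: union(6, 3) -> merged; set of 6 now {1, 3, 5, 6}
Step 5: find(2) -> no change; set of 2 is {2}
Step 6: union(3, 6) -> already same set; set of 3 now {1, 3, 5, 6}
Step 7: find(5) -> no change; set of 5 is {1, 3, 5, 6}
Step 8: find(1) -> no change; set of 1 is {1, 3, 5, 6}
Step 9: union(6, 3) -> already same set; set of 6 now {1, 3, 5, 6}
Step 10: union(0, 3) -> merged; set of 0 now {0, 1, 3, 5, 6}
Step 11: union(6, 4) -> merged; set of 6 now {0, 1, 3, 4, 5, 6}
Step 12: find(1) -> no change; set of 1 is {0, 1, 3, 4, 5, 6}
Step 13: union(2, 3) -> merged; set of 2 now {0, 1, 2, 3, 4, 5, 6}
Step 14: find(1) -> no change; set of 1 is {0, 1, 2, 3, 4, 5, 6}
Step 15: find(3) -> no change; set of 3 is {0, 1, 2, 3, 4, 5, 6}
Step 16: find(1) -> no change; set of 1 is {0, 1, 2, 3, 4, 5, 6}
Step 17: union(3, 1) -> already same set; set of 3 now {0, 1, 2, 3, 4, 5, 6}
Step 18: union(3, 7) -> merged; set of 3 now {0, 1, 2, 3, 4, 5, 6, 7}
Step 19: find(4) -> no change; set of 4 is {0, 1, 2, 3, 4, 5, 6, 7}
Component of 1: {0, 1, 2, 3, 4, 5, 6, 7}

Answer: 0, 1, 2, 3, 4, 5, 6, 7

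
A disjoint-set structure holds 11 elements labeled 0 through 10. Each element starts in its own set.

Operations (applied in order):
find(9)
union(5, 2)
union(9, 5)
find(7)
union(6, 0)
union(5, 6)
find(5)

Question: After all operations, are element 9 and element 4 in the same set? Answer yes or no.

Step 1: find(9) -> no change; set of 9 is {9}
Step 2: union(5, 2) -> merged; set of 5 now {2, 5}
Step 3: union(9, 5) -> merged; set of 9 now {2, 5, 9}
Step 4: find(7) -> no change; set of 7 is {7}
Step 5: union(6, 0) -> merged; set of 6 now {0, 6}
Step 6: union(5, 6) -> merged; set of 5 now {0, 2, 5, 6, 9}
Step 7: find(5) -> no change; set of 5 is {0, 2, 5, 6, 9}
Set of 9: {0, 2, 5, 6, 9}; 4 is not a member.

Answer: no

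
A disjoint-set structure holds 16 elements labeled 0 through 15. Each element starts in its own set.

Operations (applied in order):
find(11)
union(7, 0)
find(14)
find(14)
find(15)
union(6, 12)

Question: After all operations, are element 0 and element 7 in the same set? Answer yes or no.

Answer: yes

Derivation:
Step 1: find(11) -> no change; set of 11 is {11}
Step 2: union(7, 0) -> merged; set of 7 now {0, 7}
Step 3: find(14) -> no change; set of 14 is {14}
Step 4: find(14) -> no change; set of 14 is {14}
Step 5: find(15) -> no change; set of 15 is {15}
Step 6: union(6, 12) -> merged; set of 6 now {6, 12}
Set of 0: {0, 7}; 7 is a member.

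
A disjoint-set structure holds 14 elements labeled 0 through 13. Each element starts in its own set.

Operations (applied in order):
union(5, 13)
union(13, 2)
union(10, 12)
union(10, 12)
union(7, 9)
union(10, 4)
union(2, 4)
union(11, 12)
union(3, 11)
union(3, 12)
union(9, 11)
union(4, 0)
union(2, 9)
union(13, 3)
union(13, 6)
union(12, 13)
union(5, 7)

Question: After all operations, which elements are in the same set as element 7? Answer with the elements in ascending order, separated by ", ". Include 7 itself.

Answer: 0, 2, 3, 4, 5, 6, 7, 9, 10, 11, 12, 13

Derivation:
Step 1: union(5, 13) -> merged; set of 5 now {5, 13}
Step 2: union(13, 2) -> merged; set of 13 now {2, 5, 13}
Step 3: union(10, 12) -> merged; set of 10 now {10, 12}
Step 4: union(10, 12) -> already same set; set of 10 now {10, 12}
Step 5: union(7, 9) -> merged; set of 7 now {7, 9}
Step 6: union(10, 4) -> merged; set of 10 now {4, 10, 12}
Step 7: union(2, 4) -> merged; set of 2 now {2, 4, 5, 10, 12, 13}
Step 8: union(11, 12) -> merged; set of 11 now {2, 4, 5, 10, 11, 12, 13}
Step 9: union(3, 11) -> merged; set of 3 now {2, 3, 4, 5, 10, 11, 12, 13}
Step 10: union(3, 12) -> already same set; set of 3 now {2, 3, 4, 5, 10, 11, 12, 13}
Step 11: union(9, 11) -> merged; set of 9 now {2, 3, 4, 5, 7, 9, 10, 11, 12, 13}
Step 12: union(4, 0) -> merged; set of 4 now {0, 2, 3, 4, 5, 7, 9, 10, 11, 12, 13}
Step 13: union(2, 9) -> already same set; set of 2 now {0, 2, 3, 4, 5, 7, 9, 10, 11, 12, 13}
Step 14: union(13, 3) -> already same set; set of 13 now {0, 2, 3, 4, 5, 7, 9, 10, 11, 12, 13}
Step 15: union(13, 6) -> merged; set of 13 now {0, 2, 3, 4, 5, 6, 7, 9, 10, 11, 12, 13}
Step 16: union(12, 13) -> already same set; set of 12 now {0, 2, 3, 4, 5, 6, 7, 9, 10, 11, 12, 13}
Step 17: union(5, 7) -> already same set; set of 5 now {0, 2, 3, 4, 5, 6, 7, 9, 10, 11, 12, 13}
Component of 7: {0, 2, 3, 4, 5, 6, 7, 9, 10, 11, 12, 13}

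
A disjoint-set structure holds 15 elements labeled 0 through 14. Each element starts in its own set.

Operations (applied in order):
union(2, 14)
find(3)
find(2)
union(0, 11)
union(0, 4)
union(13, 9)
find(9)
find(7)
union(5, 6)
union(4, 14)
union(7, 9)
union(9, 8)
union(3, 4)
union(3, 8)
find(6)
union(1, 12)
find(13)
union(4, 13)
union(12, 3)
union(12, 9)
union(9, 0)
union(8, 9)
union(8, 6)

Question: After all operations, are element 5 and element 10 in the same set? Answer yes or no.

Step 1: union(2, 14) -> merged; set of 2 now {2, 14}
Step 2: find(3) -> no change; set of 3 is {3}
Step 3: find(2) -> no change; set of 2 is {2, 14}
Step 4: union(0, 11) -> merged; set of 0 now {0, 11}
Step 5: union(0, 4) -> merged; set of 0 now {0, 4, 11}
Step 6: union(13, 9) -> merged; set of 13 now {9, 13}
Step 7: find(9) -> no change; set of 9 is {9, 13}
Step 8: find(7) -> no change; set of 7 is {7}
Step 9: union(5, 6) -> merged; set of 5 now {5, 6}
Step 10: union(4, 14) -> merged; set of 4 now {0, 2, 4, 11, 14}
Step 11: union(7, 9) -> merged; set of 7 now {7, 9, 13}
Step 12: union(9, 8) -> merged; set of 9 now {7, 8, 9, 13}
Step 13: union(3, 4) -> merged; set of 3 now {0, 2, 3, 4, 11, 14}
Step 14: union(3, 8) -> merged; set of 3 now {0, 2, 3, 4, 7, 8, 9, 11, 13, 14}
Step 15: find(6) -> no change; set of 6 is {5, 6}
Step 16: union(1, 12) -> merged; set of 1 now {1, 12}
Step 17: find(13) -> no change; set of 13 is {0, 2, 3, 4, 7, 8, 9, 11, 13, 14}
Step 18: union(4, 13) -> already same set; set of 4 now {0, 2, 3, 4, 7, 8, 9, 11, 13, 14}
Step 19: union(12, 3) -> merged; set of 12 now {0, 1, 2, 3, 4, 7, 8, 9, 11, 12, 13, 14}
Step 20: union(12, 9) -> already same set; set of 12 now {0, 1, 2, 3, 4, 7, 8, 9, 11, 12, 13, 14}
Step 21: union(9, 0) -> already same set; set of 9 now {0, 1, 2, 3, 4, 7, 8, 9, 11, 12, 13, 14}
Step 22: union(8, 9) -> already same set; set of 8 now {0, 1, 2, 3, 4, 7, 8, 9, 11, 12, 13, 14}
Step 23: union(8, 6) -> merged; set of 8 now {0, 1, 2, 3, 4, 5, 6, 7, 8, 9, 11, 12, 13, 14}
Set of 5: {0, 1, 2, 3, 4, 5, 6, 7, 8, 9, 11, 12, 13, 14}; 10 is not a member.

Answer: no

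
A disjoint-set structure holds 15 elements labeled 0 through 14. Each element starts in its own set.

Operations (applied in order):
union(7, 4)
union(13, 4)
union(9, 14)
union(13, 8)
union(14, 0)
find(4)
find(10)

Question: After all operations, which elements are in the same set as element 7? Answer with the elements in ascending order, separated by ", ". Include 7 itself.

Answer: 4, 7, 8, 13

Derivation:
Step 1: union(7, 4) -> merged; set of 7 now {4, 7}
Step 2: union(13, 4) -> merged; set of 13 now {4, 7, 13}
Step 3: union(9, 14) -> merged; set of 9 now {9, 14}
Step 4: union(13, 8) -> merged; set of 13 now {4, 7, 8, 13}
Step 5: union(14, 0) -> merged; set of 14 now {0, 9, 14}
Step 6: find(4) -> no change; set of 4 is {4, 7, 8, 13}
Step 7: find(10) -> no change; set of 10 is {10}
Component of 7: {4, 7, 8, 13}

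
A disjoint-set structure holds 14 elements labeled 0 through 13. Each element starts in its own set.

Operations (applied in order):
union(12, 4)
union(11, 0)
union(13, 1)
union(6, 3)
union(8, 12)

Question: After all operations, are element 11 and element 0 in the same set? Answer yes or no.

Answer: yes

Derivation:
Step 1: union(12, 4) -> merged; set of 12 now {4, 12}
Step 2: union(11, 0) -> merged; set of 11 now {0, 11}
Step 3: union(13, 1) -> merged; set of 13 now {1, 13}
Step 4: union(6, 3) -> merged; set of 6 now {3, 6}
Step 5: union(8, 12) -> merged; set of 8 now {4, 8, 12}
Set of 11: {0, 11}; 0 is a member.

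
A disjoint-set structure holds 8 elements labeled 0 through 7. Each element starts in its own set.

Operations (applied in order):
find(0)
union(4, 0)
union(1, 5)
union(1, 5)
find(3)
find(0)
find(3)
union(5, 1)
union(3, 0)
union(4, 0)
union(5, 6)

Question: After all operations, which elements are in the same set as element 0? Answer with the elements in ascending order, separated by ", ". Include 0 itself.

Answer: 0, 3, 4

Derivation:
Step 1: find(0) -> no change; set of 0 is {0}
Step 2: union(4, 0) -> merged; set of 4 now {0, 4}
Step 3: union(1, 5) -> merged; set of 1 now {1, 5}
Step 4: union(1, 5) -> already same set; set of 1 now {1, 5}
Step 5: find(3) -> no change; set of 3 is {3}
Step 6: find(0) -> no change; set of 0 is {0, 4}
Step 7: find(3) -> no change; set of 3 is {3}
Step 8: union(5, 1) -> already same set; set of 5 now {1, 5}
Step 9: union(3, 0) -> merged; set of 3 now {0, 3, 4}
Step 10: union(4, 0) -> already same set; set of 4 now {0, 3, 4}
Step 11: union(5, 6) -> merged; set of 5 now {1, 5, 6}
Component of 0: {0, 3, 4}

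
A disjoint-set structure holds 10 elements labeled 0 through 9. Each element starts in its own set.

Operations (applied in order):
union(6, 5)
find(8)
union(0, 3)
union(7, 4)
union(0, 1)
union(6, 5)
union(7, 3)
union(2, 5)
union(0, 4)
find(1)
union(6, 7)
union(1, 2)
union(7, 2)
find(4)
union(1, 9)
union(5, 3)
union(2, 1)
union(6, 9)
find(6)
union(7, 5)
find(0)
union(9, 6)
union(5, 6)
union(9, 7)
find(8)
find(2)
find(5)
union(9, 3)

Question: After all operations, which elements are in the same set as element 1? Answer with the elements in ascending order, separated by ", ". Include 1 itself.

Step 1: union(6, 5) -> merged; set of 6 now {5, 6}
Step 2: find(8) -> no change; set of 8 is {8}
Step 3: union(0, 3) -> merged; set of 0 now {0, 3}
Step 4: union(7, 4) -> merged; set of 7 now {4, 7}
Step 5: union(0, 1) -> merged; set of 0 now {0, 1, 3}
Step 6: union(6, 5) -> already same set; set of 6 now {5, 6}
Step 7: union(7, 3) -> merged; set of 7 now {0, 1, 3, 4, 7}
Step 8: union(2, 5) -> merged; set of 2 now {2, 5, 6}
Step 9: union(0, 4) -> already same set; set of 0 now {0, 1, 3, 4, 7}
Step 10: find(1) -> no change; set of 1 is {0, 1, 3, 4, 7}
Step 11: union(6, 7) -> merged; set of 6 now {0, 1, 2, 3, 4, 5, 6, 7}
Step 12: union(1, 2) -> already same set; set of 1 now {0, 1, 2, 3, 4, 5, 6, 7}
Step 13: union(7, 2) -> already same set; set of 7 now {0, 1, 2, 3, 4, 5, 6, 7}
Step 14: find(4) -> no change; set of 4 is {0, 1, 2, 3, 4, 5, 6, 7}
Step 15: union(1, 9) -> merged; set of 1 now {0, 1, 2, 3, 4, 5, 6, 7, 9}
Step 16: union(5, 3) -> already same set; set of 5 now {0, 1, 2, 3, 4, 5, 6, 7, 9}
Step 17: union(2, 1) -> already same set; set of 2 now {0, 1, 2, 3, 4, 5, 6, 7, 9}
Step 18: union(6, 9) -> already same set; set of 6 now {0, 1, 2, 3, 4, 5, 6, 7, 9}
Step 19: find(6) -> no change; set of 6 is {0, 1, 2, 3, 4, 5, 6, 7, 9}
Step 20: union(7, 5) -> already same set; set of 7 now {0, 1, 2, 3, 4, 5, 6, 7, 9}
Step 21: find(0) -> no change; set of 0 is {0, 1, 2, 3, 4, 5, 6, 7, 9}
Step 22: union(9, 6) -> already same set; set of 9 now {0, 1, 2, 3, 4, 5, 6, 7, 9}
Step 23: union(5, 6) -> already same set; set of 5 now {0, 1, 2, 3, 4, 5, 6, 7, 9}
Step 24: union(9, 7) -> already same set; set of 9 now {0, 1, 2, 3, 4, 5, 6, 7, 9}
Step 25: find(8) -> no change; set of 8 is {8}
Step 26: find(2) -> no change; set of 2 is {0, 1, 2, 3, 4, 5, 6, 7, 9}
Step 27: find(5) -> no change; set of 5 is {0, 1, 2, 3, 4, 5, 6, 7, 9}
Step 28: union(9, 3) -> already same set; set of 9 now {0, 1, 2, 3, 4, 5, 6, 7, 9}
Component of 1: {0, 1, 2, 3, 4, 5, 6, 7, 9}

Answer: 0, 1, 2, 3, 4, 5, 6, 7, 9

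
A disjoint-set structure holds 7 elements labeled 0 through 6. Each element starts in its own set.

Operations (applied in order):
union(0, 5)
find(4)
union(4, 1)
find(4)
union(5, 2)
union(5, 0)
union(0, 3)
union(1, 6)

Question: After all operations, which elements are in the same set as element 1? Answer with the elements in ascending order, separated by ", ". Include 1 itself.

Answer: 1, 4, 6

Derivation:
Step 1: union(0, 5) -> merged; set of 0 now {0, 5}
Step 2: find(4) -> no change; set of 4 is {4}
Step 3: union(4, 1) -> merged; set of 4 now {1, 4}
Step 4: find(4) -> no change; set of 4 is {1, 4}
Step 5: union(5, 2) -> merged; set of 5 now {0, 2, 5}
Step 6: union(5, 0) -> already same set; set of 5 now {0, 2, 5}
Step 7: union(0, 3) -> merged; set of 0 now {0, 2, 3, 5}
Step 8: union(1, 6) -> merged; set of 1 now {1, 4, 6}
Component of 1: {1, 4, 6}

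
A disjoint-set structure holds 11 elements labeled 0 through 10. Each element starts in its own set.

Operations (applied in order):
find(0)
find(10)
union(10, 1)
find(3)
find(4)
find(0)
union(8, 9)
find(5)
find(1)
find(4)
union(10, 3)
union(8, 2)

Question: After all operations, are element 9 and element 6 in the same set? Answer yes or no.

Step 1: find(0) -> no change; set of 0 is {0}
Step 2: find(10) -> no change; set of 10 is {10}
Step 3: union(10, 1) -> merged; set of 10 now {1, 10}
Step 4: find(3) -> no change; set of 3 is {3}
Step 5: find(4) -> no change; set of 4 is {4}
Step 6: find(0) -> no change; set of 0 is {0}
Step 7: union(8, 9) -> merged; set of 8 now {8, 9}
Step 8: find(5) -> no change; set of 5 is {5}
Step 9: find(1) -> no change; set of 1 is {1, 10}
Step 10: find(4) -> no change; set of 4 is {4}
Step 11: union(10, 3) -> merged; set of 10 now {1, 3, 10}
Step 12: union(8, 2) -> merged; set of 8 now {2, 8, 9}
Set of 9: {2, 8, 9}; 6 is not a member.

Answer: no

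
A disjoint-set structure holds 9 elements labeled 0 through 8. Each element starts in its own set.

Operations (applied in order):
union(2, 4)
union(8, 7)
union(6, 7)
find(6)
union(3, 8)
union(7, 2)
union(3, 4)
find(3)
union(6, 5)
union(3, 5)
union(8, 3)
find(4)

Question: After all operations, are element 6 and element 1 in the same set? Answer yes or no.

Answer: no

Derivation:
Step 1: union(2, 4) -> merged; set of 2 now {2, 4}
Step 2: union(8, 7) -> merged; set of 8 now {7, 8}
Step 3: union(6, 7) -> merged; set of 6 now {6, 7, 8}
Step 4: find(6) -> no change; set of 6 is {6, 7, 8}
Step 5: union(3, 8) -> merged; set of 3 now {3, 6, 7, 8}
Step 6: union(7, 2) -> merged; set of 7 now {2, 3, 4, 6, 7, 8}
Step 7: union(3, 4) -> already same set; set of 3 now {2, 3, 4, 6, 7, 8}
Step 8: find(3) -> no change; set of 3 is {2, 3, 4, 6, 7, 8}
Step 9: union(6, 5) -> merged; set of 6 now {2, 3, 4, 5, 6, 7, 8}
Step 10: union(3, 5) -> already same set; set of 3 now {2, 3, 4, 5, 6, 7, 8}
Step 11: union(8, 3) -> already same set; set of 8 now {2, 3, 4, 5, 6, 7, 8}
Step 12: find(4) -> no change; set of 4 is {2, 3, 4, 5, 6, 7, 8}
Set of 6: {2, 3, 4, 5, 6, 7, 8}; 1 is not a member.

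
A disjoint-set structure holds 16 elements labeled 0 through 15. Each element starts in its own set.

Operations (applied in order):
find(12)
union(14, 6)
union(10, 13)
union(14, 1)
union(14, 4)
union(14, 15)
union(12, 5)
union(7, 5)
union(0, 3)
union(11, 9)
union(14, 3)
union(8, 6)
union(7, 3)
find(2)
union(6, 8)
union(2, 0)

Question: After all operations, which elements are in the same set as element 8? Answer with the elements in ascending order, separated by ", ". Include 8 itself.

Step 1: find(12) -> no change; set of 12 is {12}
Step 2: union(14, 6) -> merged; set of 14 now {6, 14}
Step 3: union(10, 13) -> merged; set of 10 now {10, 13}
Step 4: union(14, 1) -> merged; set of 14 now {1, 6, 14}
Step 5: union(14, 4) -> merged; set of 14 now {1, 4, 6, 14}
Step 6: union(14, 15) -> merged; set of 14 now {1, 4, 6, 14, 15}
Step 7: union(12, 5) -> merged; set of 12 now {5, 12}
Step 8: union(7, 5) -> merged; set of 7 now {5, 7, 12}
Step 9: union(0, 3) -> merged; set of 0 now {0, 3}
Step 10: union(11, 9) -> merged; set of 11 now {9, 11}
Step 11: union(14, 3) -> merged; set of 14 now {0, 1, 3, 4, 6, 14, 15}
Step 12: union(8, 6) -> merged; set of 8 now {0, 1, 3, 4, 6, 8, 14, 15}
Step 13: union(7, 3) -> merged; set of 7 now {0, 1, 3, 4, 5, 6, 7, 8, 12, 14, 15}
Step 14: find(2) -> no change; set of 2 is {2}
Step 15: union(6, 8) -> already same set; set of 6 now {0, 1, 3, 4, 5, 6, 7, 8, 12, 14, 15}
Step 16: union(2, 0) -> merged; set of 2 now {0, 1, 2, 3, 4, 5, 6, 7, 8, 12, 14, 15}
Component of 8: {0, 1, 2, 3, 4, 5, 6, 7, 8, 12, 14, 15}

Answer: 0, 1, 2, 3, 4, 5, 6, 7, 8, 12, 14, 15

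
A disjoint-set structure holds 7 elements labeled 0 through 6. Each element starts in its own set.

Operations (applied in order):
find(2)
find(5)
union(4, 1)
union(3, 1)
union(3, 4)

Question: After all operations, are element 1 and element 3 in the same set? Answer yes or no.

Step 1: find(2) -> no change; set of 2 is {2}
Step 2: find(5) -> no change; set of 5 is {5}
Step 3: union(4, 1) -> merged; set of 4 now {1, 4}
Step 4: union(3, 1) -> merged; set of 3 now {1, 3, 4}
Step 5: union(3, 4) -> already same set; set of 3 now {1, 3, 4}
Set of 1: {1, 3, 4}; 3 is a member.

Answer: yes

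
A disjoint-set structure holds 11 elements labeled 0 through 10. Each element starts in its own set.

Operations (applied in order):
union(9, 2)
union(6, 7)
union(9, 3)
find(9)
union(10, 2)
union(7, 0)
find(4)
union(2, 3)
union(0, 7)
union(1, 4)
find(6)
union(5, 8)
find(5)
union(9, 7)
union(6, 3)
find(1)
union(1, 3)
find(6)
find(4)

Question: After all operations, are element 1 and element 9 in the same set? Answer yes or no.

Answer: yes

Derivation:
Step 1: union(9, 2) -> merged; set of 9 now {2, 9}
Step 2: union(6, 7) -> merged; set of 6 now {6, 7}
Step 3: union(9, 3) -> merged; set of 9 now {2, 3, 9}
Step 4: find(9) -> no change; set of 9 is {2, 3, 9}
Step 5: union(10, 2) -> merged; set of 10 now {2, 3, 9, 10}
Step 6: union(7, 0) -> merged; set of 7 now {0, 6, 7}
Step 7: find(4) -> no change; set of 4 is {4}
Step 8: union(2, 3) -> already same set; set of 2 now {2, 3, 9, 10}
Step 9: union(0, 7) -> already same set; set of 0 now {0, 6, 7}
Step 10: union(1, 4) -> merged; set of 1 now {1, 4}
Step 11: find(6) -> no change; set of 6 is {0, 6, 7}
Step 12: union(5, 8) -> merged; set of 5 now {5, 8}
Step 13: find(5) -> no change; set of 5 is {5, 8}
Step 14: union(9, 7) -> merged; set of 9 now {0, 2, 3, 6, 7, 9, 10}
Step 15: union(6, 3) -> already same set; set of 6 now {0, 2, 3, 6, 7, 9, 10}
Step 16: find(1) -> no change; set of 1 is {1, 4}
Step 17: union(1, 3) -> merged; set of 1 now {0, 1, 2, 3, 4, 6, 7, 9, 10}
Step 18: find(6) -> no change; set of 6 is {0, 1, 2, 3, 4, 6, 7, 9, 10}
Step 19: find(4) -> no change; set of 4 is {0, 1, 2, 3, 4, 6, 7, 9, 10}
Set of 1: {0, 1, 2, 3, 4, 6, 7, 9, 10}; 9 is a member.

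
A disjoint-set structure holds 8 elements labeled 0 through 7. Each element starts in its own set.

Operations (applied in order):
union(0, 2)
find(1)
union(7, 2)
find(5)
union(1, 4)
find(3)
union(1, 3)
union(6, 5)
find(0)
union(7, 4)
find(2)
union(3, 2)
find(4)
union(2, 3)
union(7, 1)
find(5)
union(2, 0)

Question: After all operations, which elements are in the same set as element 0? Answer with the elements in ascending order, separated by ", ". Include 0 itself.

Step 1: union(0, 2) -> merged; set of 0 now {0, 2}
Step 2: find(1) -> no change; set of 1 is {1}
Step 3: union(7, 2) -> merged; set of 7 now {0, 2, 7}
Step 4: find(5) -> no change; set of 5 is {5}
Step 5: union(1, 4) -> merged; set of 1 now {1, 4}
Step 6: find(3) -> no change; set of 3 is {3}
Step 7: union(1, 3) -> merged; set of 1 now {1, 3, 4}
Step 8: union(6, 5) -> merged; set of 6 now {5, 6}
Step 9: find(0) -> no change; set of 0 is {0, 2, 7}
Step 10: union(7, 4) -> merged; set of 7 now {0, 1, 2, 3, 4, 7}
Step 11: find(2) -> no change; set of 2 is {0, 1, 2, 3, 4, 7}
Step 12: union(3, 2) -> already same set; set of 3 now {0, 1, 2, 3, 4, 7}
Step 13: find(4) -> no change; set of 4 is {0, 1, 2, 3, 4, 7}
Step 14: union(2, 3) -> already same set; set of 2 now {0, 1, 2, 3, 4, 7}
Step 15: union(7, 1) -> already same set; set of 7 now {0, 1, 2, 3, 4, 7}
Step 16: find(5) -> no change; set of 5 is {5, 6}
Step 17: union(2, 0) -> already same set; set of 2 now {0, 1, 2, 3, 4, 7}
Component of 0: {0, 1, 2, 3, 4, 7}

Answer: 0, 1, 2, 3, 4, 7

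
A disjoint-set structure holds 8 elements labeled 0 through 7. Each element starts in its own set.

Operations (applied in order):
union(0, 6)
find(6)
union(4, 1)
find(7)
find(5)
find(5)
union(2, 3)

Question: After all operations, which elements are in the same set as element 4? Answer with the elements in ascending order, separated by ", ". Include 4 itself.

Answer: 1, 4

Derivation:
Step 1: union(0, 6) -> merged; set of 0 now {0, 6}
Step 2: find(6) -> no change; set of 6 is {0, 6}
Step 3: union(4, 1) -> merged; set of 4 now {1, 4}
Step 4: find(7) -> no change; set of 7 is {7}
Step 5: find(5) -> no change; set of 5 is {5}
Step 6: find(5) -> no change; set of 5 is {5}
Step 7: union(2, 3) -> merged; set of 2 now {2, 3}
Component of 4: {1, 4}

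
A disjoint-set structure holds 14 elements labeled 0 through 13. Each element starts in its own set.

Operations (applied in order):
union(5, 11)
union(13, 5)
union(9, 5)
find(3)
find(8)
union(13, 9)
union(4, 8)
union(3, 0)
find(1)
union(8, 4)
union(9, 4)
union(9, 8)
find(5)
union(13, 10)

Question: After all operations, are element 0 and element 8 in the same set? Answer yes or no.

Step 1: union(5, 11) -> merged; set of 5 now {5, 11}
Step 2: union(13, 5) -> merged; set of 13 now {5, 11, 13}
Step 3: union(9, 5) -> merged; set of 9 now {5, 9, 11, 13}
Step 4: find(3) -> no change; set of 3 is {3}
Step 5: find(8) -> no change; set of 8 is {8}
Step 6: union(13, 9) -> already same set; set of 13 now {5, 9, 11, 13}
Step 7: union(4, 8) -> merged; set of 4 now {4, 8}
Step 8: union(3, 0) -> merged; set of 3 now {0, 3}
Step 9: find(1) -> no change; set of 1 is {1}
Step 10: union(8, 4) -> already same set; set of 8 now {4, 8}
Step 11: union(9, 4) -> merged; set of 9 now {4, 5, 8, 9, 11, 13}
Step 12: union(9, 8) -> already same set; set of 9 now {4, 5, 8, 9, 11, 13}
Step 13: find(5) -> no change; set of 5 is {4, 5, 8, 9, 11, 13}
Step 14: union(13, 10) -> merged; set of 13 now {4, 5, 8, 9, 10, 11, 13}
Set of 0: {0, 3}; 8 is not a member.

Answer: no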